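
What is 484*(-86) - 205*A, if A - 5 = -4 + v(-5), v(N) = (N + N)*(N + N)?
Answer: -62329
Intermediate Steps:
v(N) = 4*N² (v(N) = (2*N)*(2*N) = 4*N²)
A = 101 (A = 5 + (-4 + 4*(-5)²) = 5 + (-4 + 4*25) = 5 + (-4 + 100) = 5 + 96 = 101)
484*(-86) - 205*A = 484*(-86) - 205*101 = -41624 - 20705 = -62329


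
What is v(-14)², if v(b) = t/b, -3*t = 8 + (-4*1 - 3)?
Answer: 1/1764 ≈ 0.00056689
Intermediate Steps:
t = -⅓ (t = -(8 + (-4*1 - 3))/3 = -(8 + (-4 - 3))/3 = -(8 - 7)/3 = -⅓*1 = -⅓ ≈ -0.33333)
v(b) = -1/(3*b)
v(-14)² = (-⅓/(-14))² = (-⅓*(-1/14))² = (1/42)² = 1/1764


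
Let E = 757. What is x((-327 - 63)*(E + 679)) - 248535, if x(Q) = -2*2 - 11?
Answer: -248550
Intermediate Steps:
x(Q) = -15 (x(Q) = -4 - 11 = -15)
x((-327 - 63)*(E + 679)) - 248535 = -15 - 248535 = -248550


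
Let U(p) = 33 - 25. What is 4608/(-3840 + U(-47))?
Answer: -576/479 ≈ -1.2025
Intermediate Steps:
U(p) = 8
4608/(-3840 + U(-47)) = 4608/(-3840 + 8) = 4608/(-3832) = 4608*(-1/3832) = -576/479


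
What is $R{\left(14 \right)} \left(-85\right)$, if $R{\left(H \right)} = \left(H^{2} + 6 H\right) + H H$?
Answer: $-40460$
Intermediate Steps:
$R{\left(H \right)} = 2 H^{2} + 6 H$ ($R{\left(H \right)} = \left(H^{2} + 6 H\right) + H^{2} = 2 H^{2} + 6 H$)
$R{\left(14 \right)} \left(-85\right) = 2 \cdot 14 \left(3 + 14\right) \left(-85\right) = 2 \cdot 14 \cdot 17 \left(-85\right) = 476 \left(-85\right) = -40460$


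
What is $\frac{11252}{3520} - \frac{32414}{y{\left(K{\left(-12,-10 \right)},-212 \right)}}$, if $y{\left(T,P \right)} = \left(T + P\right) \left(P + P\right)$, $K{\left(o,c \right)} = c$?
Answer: $\frac{14766109}{5177040} \approx 2.8522$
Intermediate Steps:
$y{\left(T,P \right)} = 2 P \left(P + T\right)$ ($y{\left(T,P \right)} = \left(P + T\right) 2 P = 2 P \left(P + T\right)$)
$\frac{11252}{3520} - \frac{32414}{y{\left(K{\left(-12,-10 \right)},-212 \right)}} = \frac{11252}{3520} - \frac{32414}{2 \left(-212\right) \left(-212 - 10\right)} = 11252 \cdot \frac{1}{3520} - \frac{32414}{2 \left(-212\right) \left(-222\right)} = \frac{2813}{880} - \frac{32414}{94128} = \frac{2813}{880} - \frac{16207}{47064} = \frac{14766109}{5177040}$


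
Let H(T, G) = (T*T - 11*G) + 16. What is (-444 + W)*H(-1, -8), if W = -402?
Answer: -88830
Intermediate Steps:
H(T, G) = 16 + T² - 11*G (H(T, G) = (T² - 11*G) + 16 = 16 + T² - 11*G)
(-444 + W)*H(-1, -8) = (-444 - 402)*(16 + (-1)² - 11*(-8)) = -846*(16 + 1 + 88) = -846*105 = -88830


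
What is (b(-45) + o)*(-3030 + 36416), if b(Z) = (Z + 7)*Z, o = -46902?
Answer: -1508780112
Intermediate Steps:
b(Z) = Z*(7 + Z) (b(Z) = (7 + Z)*Z = Z*(7 + Z))
(b(-45) + o)*(-3030 + 36416) = (-45*(7 - 45) - 46902)*(-3030 + 36416) = (-45*(-38) - 46902)*33386 = (1710 - 46902)*33386 = -45192*33386 = -1508780112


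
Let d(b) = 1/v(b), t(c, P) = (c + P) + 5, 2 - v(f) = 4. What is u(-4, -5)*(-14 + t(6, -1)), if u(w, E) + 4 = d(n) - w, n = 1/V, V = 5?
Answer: 2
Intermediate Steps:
v(f) = -2 (v(f) = 2 - 1*4 = 2 - 4 = -2)
t(c, P) = 5 + P + c (t(c, P) = (P + c) + 5 = 5 + P + c)
n = ⅕ (n = 1/5 = ⅕ ≈ 0.20000)
d(b) = -½ (d(b) = 1/(-2) = -½)
u(w, E) = -9/2 - w (u(w, E) = -4 + (-½ - w) = -9/2 - w)
u(-4, -5)*(-14 + t(6, -1)) = (-9/2 - 1*(-4))*(-14 + (5 - 1 + 6)) = (-9/2 + 4)*(-14 + 10) = -½*(-4) = 2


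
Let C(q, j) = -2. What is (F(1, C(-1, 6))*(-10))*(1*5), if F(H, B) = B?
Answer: 100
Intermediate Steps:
(F(1, C(-1, 6))*(-10))*(1*5) = (-2*(-10))*(1*5) = 20*5 = 100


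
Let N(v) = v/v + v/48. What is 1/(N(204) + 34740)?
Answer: 4/138981 ≈ 2.8781e-5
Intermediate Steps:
N(v) = 1 + v/48 (N(v) = 1 + v*(1/48) = 1 + v/48)
1/(N(204) + 34740) = 1/((1 + (1/48)*204) + 34740) = 1/((1 + 17/4) + 34740) = 1/(21/4 + 34740) = 1/(138981/4) = 4/138981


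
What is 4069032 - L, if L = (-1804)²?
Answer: 814616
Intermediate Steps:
L = 3254416
4069032 - L = 4069032 - 1*3254416 = 4069032 - 3254416 = 814616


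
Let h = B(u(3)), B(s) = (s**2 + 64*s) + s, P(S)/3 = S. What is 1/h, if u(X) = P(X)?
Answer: 1/666 ≈ 0.0015015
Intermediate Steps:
P(S) = 3*S
u(X) = 3*X
B(s) = s**2 + 65*s
h = 666 (h = (3*3)*(65 + 3*3) = 9*(65 + 9) = 9*74 = 666)
1/h = 1/666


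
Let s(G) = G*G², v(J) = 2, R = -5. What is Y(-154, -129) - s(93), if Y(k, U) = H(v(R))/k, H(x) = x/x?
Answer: -123870979/154 ≈ -8.0436e+5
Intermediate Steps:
H(x) = 1
Y(k, U) = 1/k
s(G) = G³
Y(-154, -129) - s(93) = 1/(-154) - 1*93³ = -1/154 - 1*804357 = -1/154 - 804357 = -123870979/154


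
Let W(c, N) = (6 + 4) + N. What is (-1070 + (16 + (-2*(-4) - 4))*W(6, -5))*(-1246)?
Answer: 1208620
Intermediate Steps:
W(c, N) = 10 + N
(-1070 + (16 + (-2*(-4) - 4))*W(6, -5))*(-1246) = (-1070 + (16 + (-2*(-4) - 4))*(10 - 5))*(-1246) = (-1070 + (16 + (8 - 4))*5)*(-1246) = (-1070 + (16 + 4)*5)*(-1246) = (-1070 + 20*5)*(-1246) = (-1070 + 100)*(-1246) = -970*(-1246) = 1208620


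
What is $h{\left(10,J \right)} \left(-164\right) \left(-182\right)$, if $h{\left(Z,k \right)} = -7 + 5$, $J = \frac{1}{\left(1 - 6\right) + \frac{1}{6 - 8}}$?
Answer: $-59696$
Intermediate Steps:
$J = - \frac{2}{11}$ ($J = \frac{1}{\left(1 - 6\right) + \frac{1}{-2}} = \frac{1}{-5 - \frac{1}{2}} = \frac{1}{- \frac{11}{2}} = - \frac{2}{11} \approx -0.18182$)
$h{\left(Z,k \right)} = -2$
$h{\left(10,J \right)} \left(-164\right) \left(-182\right) = \left(-2\right) \left(-164\right) \left(-182\right) = 328 \left(-182\right) = -59696$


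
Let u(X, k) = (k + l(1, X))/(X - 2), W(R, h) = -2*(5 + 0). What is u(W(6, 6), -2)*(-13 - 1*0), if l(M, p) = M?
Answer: -13/12 ≈ -1.0833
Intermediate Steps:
W(R, h) = -10 (W(R, h) = -2*5 = -10)
u(X, k) = (1 + k)/(-2 + X) (u(X, k) = (k + 1)/(X - 2) = (1 + k)/(-2 + X))
u(W(6, 6), -2)*(-13 - 1*0) = ((1 - 2)/(-2 - 10))*(-13 - 1*0) = (-1/(-12))*(-13 + 0) = -1/12*(-1)*(-13) = (1/12)*(-13) = -13/12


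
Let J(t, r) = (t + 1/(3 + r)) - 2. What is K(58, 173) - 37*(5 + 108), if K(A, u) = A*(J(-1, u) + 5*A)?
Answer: 1096949/88 ≈ 12465.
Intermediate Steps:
J(t, r) = -2 + t + 1/(3 + r)
K(A, u) = A*(5*A + (-8 - 3*u)/(3 + u)) (K(A, u) = A*((-5 - 2*u + 3*(-1) + u*(-1))/(3 + u) + 5*A) = A*((-5 - 2*u - 3 - u)/(3 + u) + 5*A) = A*((-8 - 3*u)/(3 + u) + 5*A) = A*(5*A + (-8 - 3*u)/(3 + u)))
K(58, 173) - 37*(5 + 108) = 58*(-8 - 3*173 + 5*58*(3 + 173))/(3 + 173) - 37*(5 + 108) = 58*(-8 - 519 + 5*58*176)/176 - 37*113 = 58*(1/176)*(-8 - 519 + 51040) - 4181 = 58*(1/176)*50513 - 4181 = 1464877/88 - 4181 = 1096949/88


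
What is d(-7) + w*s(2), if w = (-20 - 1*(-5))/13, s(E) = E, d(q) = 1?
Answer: -17/13 ≈ -1.3077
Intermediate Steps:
w = -15/13 (w = (-20 + 5)*(1/13) = -15*1/13 = -15/13 ≈ -1.1538)
d(-7) + w*s(2) = 1 - 15/13*2 = 1 - 30/13 = -17/13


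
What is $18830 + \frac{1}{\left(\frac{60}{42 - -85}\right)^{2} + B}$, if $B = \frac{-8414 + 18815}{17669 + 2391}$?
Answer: $\frac{4519028864810}{239973729} \approx 18831.0$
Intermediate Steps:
$B = \frac{10401}{20060} \approx 0.51849$
$18830 + \frac{1}{\left(\frac{60}{42 - -85}\right)^{2} + B} = 18830 + \frac{1}{\left(\frac{60}{42 - -85}\right)^{2} + \frac{10401}{20060}} = 18830 + \frac{1}{\left(\frac{60}{42 + 85}\right)^{2} + \frac{10401}{20060}} = 18830 + \frac{1}{\left(\frac{60}{127}\right)^{2} + \frac{10401}{20060}} = 18830 + \frac{1}{\frac{3600}{16129} + \frac{10401}{20060}} = 18830 + \frac{1}{\frac{239973729}{323547740}} = 18830 + \frac{323547740}{239973729} = \frac{4519028864810}{239973729}$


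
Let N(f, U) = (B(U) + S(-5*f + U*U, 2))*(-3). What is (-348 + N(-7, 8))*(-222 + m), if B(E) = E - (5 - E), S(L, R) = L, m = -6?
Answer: 154584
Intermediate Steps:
B(E) = -5 + 2*E (B(E) = E + (-5 + E) = -5 + 2*E)
N(f, U) = 15 - 6*U - 3*U² + 15*f (N(f, U) = ((-5 + 2*U) + (-5*f + U*U))*(-3) = ((-5 + 2*U) + (-5*f + U²))*(-3) = ((-5 + 2*U) + (U² - 5*f))*(-3) = (-5 + U² - 5*f + 2*U)*(-3) = 15 - 6*U - 3*U² + 15*f)
(-348 + N(-7, 8))*(-222 + m) = (-348 + (15 - 6*8 - 3*8² + 15*(-7)))*(-222 - 6) = (-348 + (15 - 48 - 3*64 - 105))*(-228) = (-348 + (15 - 48 - 192 - 105))*(-228) = (-348 - 330)*(-228) = -678*(-228) = 154584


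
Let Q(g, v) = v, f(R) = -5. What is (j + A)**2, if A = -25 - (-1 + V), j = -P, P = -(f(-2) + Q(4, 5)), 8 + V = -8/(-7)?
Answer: 14400/49 ≈ 293.88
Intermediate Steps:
V = -48/7 (V = -8 - 8/(-7) = -8 - 8*(-1/7) = -8 + 8/7 = -48/7 ≈ -6.8571)
P = 0 (P = -(-5 + 5) = -1*0 = 0)
j = 0 (j = -1*0 = 0)
A = -120/7 (A = -25 - (-1 - 48/7) = -25 - 1*(-55/7) = -25 + 55/7 = -120/7 ≈ -17.143)
(j + A)**2 = (0 - 120/7)**2 = (-120/7)**2 = 14400/49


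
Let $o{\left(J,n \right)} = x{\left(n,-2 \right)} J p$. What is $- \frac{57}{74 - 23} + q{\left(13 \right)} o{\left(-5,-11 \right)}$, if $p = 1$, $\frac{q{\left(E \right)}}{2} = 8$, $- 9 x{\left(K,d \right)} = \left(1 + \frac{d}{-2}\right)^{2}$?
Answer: $\frac{5269}{153} \approx 34.438$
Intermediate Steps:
$x{\left(K,d \right)} = - \frac{\left(1 - \frac{d}{2}\right)^{2}}{9}$ ($x{\left(K,d \right)} = - \frac{\left(1 + \frac{d}{-2}\right)^{2}}{9} = - \frac{\left(1 + d \left(- \frac{1}{2}\right)\right)^{2}}{9} = - \frac{\left(1 - \frac{d}{2}\right)^{2}}{9}$)
$q{\left(E \right)} = 16$ ($q{\left(E \right)} = 2 \cdot 8 = 16$)
$o{\left(J,n \right)} = - \frac{4 J}{9}$ ($o{\left(J,n \right)} = - \frac{\left(-2 - 2\right)^{2}}{36} J 1 = - \frac{\left(-4\right)^{2}}{36} J 1 = \left(- \frac{1}{36}\right) 16 J 1 = - \frac{4 J}{9} \cdot 1 = - \frac{4 J}{9}$)
$- \frac{57}{74 - 23} + q{\left(13 \right)} o{\left(-5,-11 \right)} = - \frac{57}{74 - 23} + 16 \left(\left(- \frac{4}{9}\right) \left(-5\right)\right) = - \frac{57}{74 - 23} + 16 \cdot \frac{20}{9} = - \frac{57}{51} + \frac{320}{9} = \left(-57\right) \frac{1}{51} + \frac{320}{9} = - \frac{19}{17} + \frac{320}{9} = \frac{5269}{153}$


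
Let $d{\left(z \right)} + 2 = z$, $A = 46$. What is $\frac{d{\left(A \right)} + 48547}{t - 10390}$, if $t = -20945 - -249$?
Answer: $- \frac{5399}{3454} \approx -1.5631$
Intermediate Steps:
$t = -20696$ ($t = -20945 + 249 = -20696$)
$d{\left(z \right)} = -2 + z$
$\frac{d{\left(A \right)} + 48547}{t - 10390} = \frac{\left(-2 + 46\right) + 48547}{-20696 - 10390} = \frac{44 + 48547}{-31086} = 48591 \left(- \frac{1}{31086}\right) = - \frac{5399}{3454}$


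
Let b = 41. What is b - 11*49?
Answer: -498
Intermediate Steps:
b - 11*49 = 41 - 11*49 = 41 - 539 = -498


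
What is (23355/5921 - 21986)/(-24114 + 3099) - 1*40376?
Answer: -5023848054689/124429815 ≈ -40375.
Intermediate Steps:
(23355/5921 - 21986)/(-24114 + 3099) - 1*40376 = (23355*(1/5921) - 21986)/(-21015) - 40376 = (23355/5921 - 21986)*(-1/21015) - 40376 = -130155751/5921*(-1/21015) - 40376 = 130155751/124429815 - 40376 = -5023848054689/124429815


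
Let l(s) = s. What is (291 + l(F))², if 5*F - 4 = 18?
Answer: 2181529/25 ≈ 87261.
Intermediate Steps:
F = 22/5 (F = ⅘ + (⅕)*18 = ⅘ + 18/5 = 22/5 ≈ 4.4000)
(291 + l(F))² = (291 + 22/5)² = (1477/5)² = 2181529/25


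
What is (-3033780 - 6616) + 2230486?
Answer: -809910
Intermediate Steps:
(-3033780 - 6616) + 2230486 = -3040396 + 2230486 = -809910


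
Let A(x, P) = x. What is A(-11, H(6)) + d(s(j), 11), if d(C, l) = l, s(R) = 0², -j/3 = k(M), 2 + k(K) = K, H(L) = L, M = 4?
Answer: 0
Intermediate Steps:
k(K) = -2 + K
j = -6 (j = -3*(-2 + 4) = -3*2 = -6)
s(R) = 0
A(-11, H(6)) + d(s(j), 11) = -11 + 11 = 0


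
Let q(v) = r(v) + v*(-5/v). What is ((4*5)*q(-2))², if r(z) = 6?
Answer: 400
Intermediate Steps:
q(v) = 1 (q(v) = 6 + v*(-5/v) = 6 - 5 = 1)
((4*5)*q(-2))² = ((4*5)*1)² = (20*1)² = 20² = 400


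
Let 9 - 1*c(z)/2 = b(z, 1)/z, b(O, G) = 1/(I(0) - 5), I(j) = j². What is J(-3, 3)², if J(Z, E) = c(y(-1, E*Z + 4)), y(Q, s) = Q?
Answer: 7744/25 ≈ 309.76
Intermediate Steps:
b(O, G) = -⅕ (b(O, G) = 1/(0² - 5) = 1/(0 - 5) = 1/(-5) = -⅕)
c(z) = 18 + 2/(5*z) (c(z) = 18 - (-2)/(5*z) = 18 + 2/(5*z))
J(Z, E) = 88/5 (J(Z, E) = 18 + (⅖)/(-1) = 18 + (⅖)*(-1) = 18 - ⅖ = 88/5)
J(-3, 3)² = (88/5)² = 7744/25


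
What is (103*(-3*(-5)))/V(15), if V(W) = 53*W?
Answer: 103/53 ≈ 1.9434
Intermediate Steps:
(103*(-3*(-5)))/V(15) = (103*(-3*(-5)))/((53*15)) = (103*15)/795 = 1545*(1/795) = 103/53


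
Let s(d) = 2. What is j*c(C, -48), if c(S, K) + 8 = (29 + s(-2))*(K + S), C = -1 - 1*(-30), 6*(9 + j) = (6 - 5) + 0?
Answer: 10547/2 ≈ 5273.5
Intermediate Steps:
j = -53/6 (j = -9 + ((6 - 5) + 0)/6 = -9 + (1 + 0)/6 = -9 + (1/6)*1 = -9 + 1/6 = -53/6 ≈ -8.8333)
C = 29 (C = -1 + 30 = 29)
c(S, K) = -8 + 31*K + 31*S (c(S, K) = -8 + (29 + 2)*(K + S) = -8 + 31*(K + S) = -8 + (31*K + 31*S) = -8 + 31*K + 31*S)
j*c(C, -48) = -53*(-8 + 31*(-48) + 31*29)/6 = -53*(-8 - 1488 + 899)/6 = -53/6*(-597) = 10547/2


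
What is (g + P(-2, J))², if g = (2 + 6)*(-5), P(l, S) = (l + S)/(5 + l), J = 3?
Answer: 14161/9 ≈ 1573.4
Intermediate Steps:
P(l, S) = (S + l)/(5 + l)
g = -40 (g = 8*(-5) = -40)
(g + P(-2, J))² = (-40 + (3 - 2)/(5 - 2))² = (-40 + 1/3)² = (-40 + (⅓)*1)² = (-40 + ⅓)² = (-119/3)² = 14161/9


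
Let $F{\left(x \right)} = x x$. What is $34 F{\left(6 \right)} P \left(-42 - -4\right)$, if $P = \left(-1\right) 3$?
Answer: $139536$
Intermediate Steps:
$F{\left(x \right)} = x^{2}$
$P = -3$
$34 F{\left(6 \right)} P \left(-42 - -4\right) = 34 \cdot 6^{2} \left(-3\right) \left(-42 - -4\right) = 34 \cdot 36 \left(-3\right) \left(-42 + 4\right) = 34 \left(-108\right) \left(-38\right) = \left(-3672\right) \left(-38\right) = 139536$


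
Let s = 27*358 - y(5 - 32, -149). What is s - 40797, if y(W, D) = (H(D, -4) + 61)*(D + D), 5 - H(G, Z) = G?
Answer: 32939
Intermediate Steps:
H(G, Z) = 5 - G
y(W, D) = 2*D*(66 - D) (y(W, D) = ((5 - D) + 61)*(D + D) = (66 - D)*(2*D) = 2*D*(66 - D))
s = 73736 (s = 27*358 - 2*(-149)*(66 - 1*(-149)) = 9666 - 2*(-149)*(66 + 149) = 9666 - 2*(-149)*215 = 9666 - 1*(-64070) = 9666 + 64070 = 73736)
s - 40797 = 73736 - 40797 = 32939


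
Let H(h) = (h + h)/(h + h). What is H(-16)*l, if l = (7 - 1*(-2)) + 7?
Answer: 16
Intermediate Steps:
H(h) = 1 (H(h) = (2*h)/((2*h)) = (2*h)*(1/(2*h)) = 1)
l = 16 (l = (7 + 2) + 7 = 9 + 7 = 16)
H(-16)*l = 1*16 = 16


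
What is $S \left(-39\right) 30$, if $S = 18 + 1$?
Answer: $-22230$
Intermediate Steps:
$S = 19$
$S \left(-39\right) 30 = 19 \left(-39\right) 30 = \left(-741\right) 30 = -22230$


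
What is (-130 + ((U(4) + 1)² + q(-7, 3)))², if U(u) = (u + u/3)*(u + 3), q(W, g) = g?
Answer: 145974724/81 ≈ 1.8022e+6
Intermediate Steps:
U(u) = 4*u*(3 + u)/3 (U(u) = (u + u*(⅓))*(3 + u) = (u + u/3)*(3 + u) = (4*u/3)*(3 + u) = 4*u*(3 + u)/3)
(-130 + ((U(4) + 1)² + q(-7, 3)))² = (-130 + (((4/3)*4*(3 + 4) + 1)² + 3))² = (-130 + (((4/3)*4*7 + 1)² + 3))² = (-130 + ((112/3 + 1)² + 3))² = (-130 + ((115/3)² + 3))² = (-130 + (13225/9 + 3))² = (-130 + 13252/9)² = (12082/9)² = 145974724/81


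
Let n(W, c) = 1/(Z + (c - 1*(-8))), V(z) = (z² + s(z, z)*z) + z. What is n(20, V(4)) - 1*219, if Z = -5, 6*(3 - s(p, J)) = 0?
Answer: -7664/35 ≈ -218.97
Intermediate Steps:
s(p, J) = 3 (s(p, J) = 3 - ⅙*0 = 3 + 0 = 3)
V(z) = z² + 4*z (V(z) = (z² + 3*z) + z = z² + 4*z)
n(W, c) = 1/(3 + c) (n(W, c) = 1/(-5 + (c - 1*(-8))) = 1/(-5 + (c + 8)) = 1/(-5 + (8 + c)) = 1/(3 + c))
n(20, V(4)) - 1*219 = 1/(3 + 4*(4 + 4)) - 1*219 = 1/(3 + 4*8) - 219 = 1/(3 + 32) - 219 = 1/35 - 219 = -7664/35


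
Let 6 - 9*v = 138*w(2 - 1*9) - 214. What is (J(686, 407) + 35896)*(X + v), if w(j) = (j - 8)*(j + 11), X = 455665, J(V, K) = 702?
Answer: 150398932030/9 ≈ 1.6711e+10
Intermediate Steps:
w(j) = (-8 + j)*(11 + j)
v = 8500/9 (v = 2/3 - (138*(-88 + (2 - 1*9)**2 + 3*(2 - 1*9)) - 214)/9 = 2/3 - (138*(-88 + (2 - 9)**2 + 3*(2 - 9)) - 214)/9 = 2/3 - (138*(-88 + (-7)**2 + 3*(-7)) - 214)/9 = 2/3 - (138*(-88 + 49 - 21) - 214)/9 = 2/3 - (138*(-60) - 214)/9 = 2/3 - (-8280 - 214)/9 = 2/3 - 1/9*(-8494) = 2/3 + 8494/9 = 8500/9 ≈ 944.44)
(J(686, 407) + 35896)*(X + v) = (702 + 35896)*(455665 + 8500/9) = 36598*(4109485/9) = 150398932030/9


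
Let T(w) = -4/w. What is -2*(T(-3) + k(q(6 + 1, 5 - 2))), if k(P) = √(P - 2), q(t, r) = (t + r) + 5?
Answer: -8/3 - 2*√13 ≈ -9.8778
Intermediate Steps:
q(t, r) = 5 + r + t (q(t, r) = (r + t) + 5 = 5 + r + t)
k(P) = √(-2 + P)
-2*(T(-3) + k(q(6 + 1, 5 - 2))) = -2*(-4/(-3) + √(-2 + (5 + (5 - 2) + (6 + 1)))) = -2*(-4*(-⅓) + √(-2 + (5 + 3 + 7))) = -2*(4/3 + √(-2 + 15)) = -2*(4/3 + √13) = -8/3 - 2*√13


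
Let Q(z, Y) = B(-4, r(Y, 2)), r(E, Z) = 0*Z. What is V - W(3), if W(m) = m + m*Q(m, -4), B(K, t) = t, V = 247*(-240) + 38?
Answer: -59245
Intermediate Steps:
V = -59242 (V = -59280 + 38 = -59242)
r(E, Z) = 0
Q(z, Y) = 0
W(m) = m (W(m) = m + m*0 = m + 0 = m)
V - W(3) = -59242 - 1*3 = -59242 - 3 = -59245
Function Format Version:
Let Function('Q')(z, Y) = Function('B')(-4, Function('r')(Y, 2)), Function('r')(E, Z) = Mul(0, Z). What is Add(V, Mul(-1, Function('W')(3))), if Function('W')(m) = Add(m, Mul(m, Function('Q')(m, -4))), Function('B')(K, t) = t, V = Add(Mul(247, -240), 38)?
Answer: -59245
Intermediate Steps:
V = -59242 (V = Add(-59280, 38) = -59242)
Function('r')(E, Z) = 0
Function('Q')(z, Y) = 0
Function('W')(m) = m (Function('W')(m) = Add(m, Mul(m, 0)) = Add(m, 0) = m)
Add(V, Mul(-1, Function('W')(3))) = Add(-59242, Mul(-1, 3)) = Add(-59242, -3) = -59245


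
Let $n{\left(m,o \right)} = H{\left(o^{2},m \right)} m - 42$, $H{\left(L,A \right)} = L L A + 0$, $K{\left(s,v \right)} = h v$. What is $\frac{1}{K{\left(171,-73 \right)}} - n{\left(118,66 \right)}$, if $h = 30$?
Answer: $- \frac{578607250608181}{2190} \approx -2.642 \cdot 10^{11}$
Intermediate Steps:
$K{\left(s,v \right)} = 30 v$
$H{\left(L,A \right)} = A L^{2}$ ($H{\left(L,A \right)} = L^{2} A + 0 = A L^{2} + 0 = A L^{2}$)
$n{\left(m,o \right)} = -42 + m^{2} o^{4}$ ($n{\left(m,o \right)} = m \left(o^{2}\right)^{2} m - 42 = m o^{4} m - 42 = m^{2} o^{4} - 42 = -42 + m^{2} o^{4}$)
$\frac{1}{K{\left(171,-73 \right)}} - n{\left(118,66 \right)} = \frac{1}{30 \left(-73\right)} - \left(-42 + 118^{2} \cdot 66^{4}\right) = \frac{1}{-2190} - \left(-42 + 13924 \cdot 18974736\right) = - \frac{1}{2190} - \left(-42 + 264204224064\right) = - \frac{1}{2190} - 264204224022 = - \frac{578607250608181}{2190}$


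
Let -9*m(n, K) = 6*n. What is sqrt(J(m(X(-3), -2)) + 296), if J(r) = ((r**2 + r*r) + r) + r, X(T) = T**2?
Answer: 2*sqrt(89) ≈ 18.868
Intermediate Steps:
m(n, K) = -2*n/3
J(r) = 2*r + 2*r**2 (J(r) = ((r**2 + r**2) + r) + r = (2*r**2 + r) + r = (r + 2*r**2) + r = 2*r + 2*r**2)
sqrt(J(m(X(-3), -2)) + 296) = sqrt(2*(-2/3*(-3)**2)*(1 - 2/3*(-3)**2) + 296) = sqrt(2*(-2/3*9)*(1 - 2/3*9) + 296) = sqrt(2*(-6)*(1 - 6) + 296) = sqrt(2*(-6)*(-5) + 296) = sqrt(60 + 296) = sqrt(356) = 2*sqrt(89)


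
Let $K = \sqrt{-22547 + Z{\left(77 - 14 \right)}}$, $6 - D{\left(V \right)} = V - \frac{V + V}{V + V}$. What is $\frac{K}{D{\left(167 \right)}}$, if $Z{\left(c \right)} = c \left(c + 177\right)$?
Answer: $- \frac{i \sqrt{7427}}{160} \approx - 0.53863 i$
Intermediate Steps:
$Z{\left(c \right)} = c \left(177 + c\right)$
$D{\left(V \right)} = 7 - V$ ($D{\left(V \right)} = 6 - \left(V - \frac{V + V}{V + V}\right) = 6 - \left(V - \frac{2 V}{2 V}\right) = 6 - \left(V - 2 V \frac{1}{2 V}\right) = 6 - \left(V - 1\right) = 6 - \left(-1 + V\right) = 7 - V$)
$K = i \sqrt{7427}$ ($K = \sqrt{-22547 + \left(77 - 14\right) \left(177 + \left(77 - 14\right)\right)} = \sqrt{-22547 + 63 \left(177 + 63\right)} = \sqrt{-22547 + 63 \cdot 240} = \sqrt{-22547 + 15120} = \sqrt{-7427} = i \sqrt{7427} \approx 86.18 i$)
$\frac{K}{D{\left(167 \right)}} = \frac{i \sqrt{7427}}{7 - 167} = \frac{i \sqrt{7427}}{-160} = i \sqrt{7427} \left(- \frac{1}{160}\right) = - \frac{i \sqrt{7427}}{160}$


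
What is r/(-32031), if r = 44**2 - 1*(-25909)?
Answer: -27845/32031 ≈ -0.86931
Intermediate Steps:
r = 27845 (r = 1936 + 25909 = 27845)
r/(-32031) = 27845/(-32031) = 27845*(-1/32031) = -27845/32031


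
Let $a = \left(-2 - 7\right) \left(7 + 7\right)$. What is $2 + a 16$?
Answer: $-2014$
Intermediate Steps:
$a = -126$ ($a = \left(-9\right) 14 = -126$)
$2 + a 16 = 2 - 2016 = -2014$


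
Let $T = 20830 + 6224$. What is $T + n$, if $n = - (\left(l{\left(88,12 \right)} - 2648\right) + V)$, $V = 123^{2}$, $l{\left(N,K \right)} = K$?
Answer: $14561$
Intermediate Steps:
$V = 15129$
$T = 27054$
$n = -12493$ ($n = - (\left(12 - 2648\right) + 15129) = - (-2636 + 15129) = \left(-1\right) 12493 = -12493$)
$T + n = 27054 - 12493 = 14561$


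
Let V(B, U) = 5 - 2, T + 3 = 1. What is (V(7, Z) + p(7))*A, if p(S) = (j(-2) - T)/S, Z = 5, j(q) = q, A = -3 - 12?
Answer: -45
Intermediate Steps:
A = -15
T = -2 (T = -3 + 1 = -2)
p(S) = 0 (p(S) = (-2 - 1*(-2))/S = (-2 + 2)/S = 0/S = 0)
V(B, U) = 3
(V(7, Z) + p(7))*A = (3 + 0)*(-15) = 3*(-15) = -45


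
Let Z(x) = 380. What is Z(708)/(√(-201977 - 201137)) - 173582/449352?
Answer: -86791/224676 - 190*I*√403114/201557 ≈ -0.38629 - 0.59851*I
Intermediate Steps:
Z(708)/(√(-201977 - 201137)) - 173582/449352 = 380/(√(-201977 - 201137)) - 173582/449352 = 380/(√(-403114)) - 173582*1/449352 = 380/((I*√403114)) - 86791/224676 = 380*(-I*√403114/403114) - 86791/224676 = -190*I*√403114/201557 - 86791/224676 = -86791/224676 - 190*I*√403114/201557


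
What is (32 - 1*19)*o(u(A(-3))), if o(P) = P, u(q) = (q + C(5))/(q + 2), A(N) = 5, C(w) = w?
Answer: 130/7 ≈ 18.571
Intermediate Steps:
u(q) = (5 + q)/(2 + q) (u(q) = (q + 5)/(q + 2) = (5 + q)/(2 + q))
(32 - 1*19)*o(u(A(-3))) = (32 - 1*19)*((5 + 5)/(2 + 5)) = (32 - 19)*(10/7) = 13*((1/7)*10) = 13*(10/7) = 130/7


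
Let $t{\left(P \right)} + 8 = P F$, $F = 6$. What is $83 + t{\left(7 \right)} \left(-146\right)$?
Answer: $-4881$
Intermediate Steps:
$t{\left(P \right)} = -8 + 6 P$ ($t{\left(P \right)} = -8 + P 6 = -8 + 6 P$)
$83 + t{\left(7 \right)} \left(-146\right) = 83 + \left(-8 + 6 \cdot 7\right) \left(-146\right) = 83 + \left(-8 + 42\right) \left(-146\right) = 83 + 34 \left(-146\right) = 83 - 4964 = -4881$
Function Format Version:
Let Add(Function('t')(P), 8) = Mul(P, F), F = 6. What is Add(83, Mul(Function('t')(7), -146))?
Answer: -4881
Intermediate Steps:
Function('t')(P) = Add(-8, Mul(6, P)) (Function('t')(P) = Add(-8, Mul(P, 6)) = Add(-8, Mul(6, P)))
Add(83, Mul(Function('t')(7), -146)) = Add(83, Mul(Add(-8, Mul(6, 7)), -146)) = Add(83, Mul(Add(-8, 42), -146)) = Add(83, Mul(34, -146)) = Add(83, -4964) = -4881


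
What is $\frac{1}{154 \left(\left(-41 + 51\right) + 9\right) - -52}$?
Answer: $\frac{1}{2978} \approx 0.0003358$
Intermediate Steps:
$\frac{1}{154 \left(\left(-41 + 51\right) + 9\right) - -52} = \frac{1}{154 \left(10 + 9\right) + 52} = \frac{1}{154 \cdot 19 + 52} = \frac{1}{2926 + 52} = \frac{1}{2978}$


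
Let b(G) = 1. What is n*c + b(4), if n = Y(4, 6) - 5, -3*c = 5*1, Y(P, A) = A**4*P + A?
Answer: -25922/3 ≈ -8640.7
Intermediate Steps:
Y(P, A) = A + P*A**4 (Y(P, A) = P*A**4 + A = A + P*A**4)
c = -5/3 ≈ -1.6667
n = 5185 (n = (6 + 4*6**4) - 5 = (6 + 4*1296) - 5 = (6 + 5184) - 5 = 5190 - 5 = 5185)
n*c + b(4) = 5185*(-5/3) + 1 = -25925/3 + 1 = -25922/3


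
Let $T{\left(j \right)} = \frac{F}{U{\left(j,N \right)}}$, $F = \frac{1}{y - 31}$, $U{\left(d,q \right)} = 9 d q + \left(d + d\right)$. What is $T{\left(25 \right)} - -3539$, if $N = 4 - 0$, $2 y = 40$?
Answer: $\frac{36982549}{10450} \approx 3539.0$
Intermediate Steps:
$y = 20$ ($y = \frac{1}{2} \cdot 40 = 20$)
$N = 4$ ($N = 4 + 0 = 4$)
$U{\left(d,q \right)} = 2 d + 9 d q$ ($U{\left(d,q \right)} = 9 d q + 2 d = 2 d + 9 d q$)
$F = - \frac{1}{11}$ ($F = \frac{1}{20 - 31} = \frac{1}{-11} = - \frac{1}{11} \approx -0.090909$)
$T{\left(j \right)} = - \frac{1}{418 j}$ ($T{\left(j \right)} = - \frac{1}{11 j \left(2 + 9 \cdot 4\right)} = - \frac{1}{11 j \left(2 + 36\right)} = - \frac{1}{11 j 38} = - \frac{1}{11 \cdot 38 j} = - \frac{\frac{1}{38} \frac{1}{j}}{11} = - \frac{1}{418 j}$)
$T{\left(25 \right)} - -3539 = - \frac{1}{418 \cdot 25} - -3539 = \left(- \frac{1}{418}\right) \frac{1}{25} + 3539 = - \frac{1}{10450} + 3539 = \frac{36982549}{10450}$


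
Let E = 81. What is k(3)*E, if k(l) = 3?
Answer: 243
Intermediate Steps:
k(3)*E = 3*81 = 243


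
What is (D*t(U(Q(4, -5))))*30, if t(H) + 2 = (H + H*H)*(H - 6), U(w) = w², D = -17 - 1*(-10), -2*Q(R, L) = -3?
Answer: 197715/32 ≈ 6178.6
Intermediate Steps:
Q(R, L) = 3/2 (Q(R, L) = -½*(-3) = 3/2)
D = -7 (D = -17 + 10 = -7)
t(H) = -2 + (-6 + H)*(H + H²) (t(H) = -2 + (H + H*H)*(H - 6) = -2 + (H + H²)*(-6 + H) = -2 + (-6 + H)*(H + H²))
(D*t(U(Q(4, -5))))*30 = -7*(-2 + ((3/2)²)³ - 6*(3/2)² - 5*((3/2)²)²)*30 = -7*(-2 + (9/4)³ - 6*9/4 - 5*(9/4)²)*30 = -7*(-2 + 729/64 - 27/2 - 5*81/16)*30 = -7*(-2 + 729/64 - 27/2 - 405/16)*30 = -7*(-1883/64)*30 = (13181/64)*30 = 197715/32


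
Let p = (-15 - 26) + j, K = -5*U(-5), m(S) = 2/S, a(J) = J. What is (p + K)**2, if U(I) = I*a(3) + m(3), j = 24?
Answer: 26896/9 ≈ 2988.4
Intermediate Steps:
U(I) = 2/3 + 3*I (U(I) = I*3 + 2/3 = 3*I + 2*(1/3) = 3*I + 2/3 = 2/3 + 3*I)
K = 215/3 (K = -5*(2/3 + 3*(-5)) = -5*(2/3 - 15) = -5*(-43/3) = 215/3 ≈ 71.667)
p = -17 (p = (-15 - 26) + 24 = -41 + 24 = -17)
(p + K)**2 = (-17 + 215/3)**2 = (164/3)**2 = 26896/9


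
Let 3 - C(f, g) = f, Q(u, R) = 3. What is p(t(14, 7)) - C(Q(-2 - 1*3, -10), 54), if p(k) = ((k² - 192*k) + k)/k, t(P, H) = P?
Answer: -177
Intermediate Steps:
C(f, g) = 3 - f
p(k) = (k² - 191*k)/k
p(t(14, 7)) - C(Q(-2 - 1*3, -10), 54) = (-191 + 14) - (3 - 1*3) = -177 - (3 - 3) = -177 - 1*0 = -177 + 0 = -177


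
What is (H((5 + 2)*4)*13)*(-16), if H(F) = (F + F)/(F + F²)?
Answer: -416/29 ≈ -14.345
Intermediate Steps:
H(F) = 2*F/(F + F²) (H(F) = (2*F)/(F + F²) = 2*F/(F + F²))
(H((5 + 2)*4)*13)*(-16) = ((2/(1 + (5 + 2)*4))*13)*(-16) = ((2/(1 + 7*4))*13)*(-16) = ((2/(1 + 28))*13)*(-16) = ((2/29)*13)*(-16) = (26/29)*(-16) = -416/29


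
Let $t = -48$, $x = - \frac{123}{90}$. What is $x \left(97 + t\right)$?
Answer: $- \frac{2009}{30} \approx -66.967$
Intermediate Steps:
$x = - \frac{41}{30}$ ($x = \left(-123\right) \frac{1}{90} = - \frac{41}{30} \approx -1.3667$)
$x \left(97 + t\right) = - \frac{41 \left(97 - 48\right)}{30} = \left(- \frac{41}{30}\right) 49 = - \frac{2009}{30}$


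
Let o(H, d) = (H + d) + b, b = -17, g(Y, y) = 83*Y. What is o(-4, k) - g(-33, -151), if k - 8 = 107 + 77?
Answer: 2910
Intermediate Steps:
k = 192 (k = 8 + (107 + 77) = 8 + 184 = 192)
o(H, d) = -17 + H + d (o(H, d) = (H + d) - 17 = -17 + H + d)
o(-4, k) - g(-33, -151) = (-17 - 4 + 192) - 83*(-33) = 171 - 1*(-2739) = 171 + 2739 = 2910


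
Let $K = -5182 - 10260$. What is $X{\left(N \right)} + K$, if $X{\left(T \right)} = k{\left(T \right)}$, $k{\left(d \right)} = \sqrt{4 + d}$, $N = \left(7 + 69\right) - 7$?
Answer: $-15442 + \sqrt{73} \approx -15433.0$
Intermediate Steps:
$K = -15442$
$N = 69$ ($N = 76 - 7 = 69$)
$X{\left(T \right)} = \sqrt{4 + T}$
$X{\left(N \right)} + K = \sqrt{4 + 69} - 15442 = \sqrt{73} - 15442 = -15442 + \sqrt{73}$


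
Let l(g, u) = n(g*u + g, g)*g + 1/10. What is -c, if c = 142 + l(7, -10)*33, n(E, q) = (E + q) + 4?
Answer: 118667/10 ≈ 11867.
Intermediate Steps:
n(E, q) = 4 + E + q
l(g, u) = ⅒ + g*(4 + 2*g + g*u) (l(g, u) = (4 + (g*u + g) + g)*g + 1/10 = (4 + (g + g*u) + g)*g + ⅒ = (4 + 2*g + g*u)*g + ⅒ = g*(4 + 2*g + g*u) + ⅒ = ⅒ + g*(4 + 2*g + g*u))
c = -118667/10 (c = 142 + (⅒ + 7*(4 + 7 + 7*(1 - 10)))*33 = 142 + (⅒ + 7*(4 + 7 + 7*(-9)))*33 = 142 + (⅒ + 7*(4 + 7 - 63))*33 = 142 + (⅒ + 7*(-52))*33 = 142 + (⅒ - 364)*33 = 142 - 3639/10*33 = 142 - 120087/10 = -118667/10 ≈ -11867.)
-c = -1*(-118667/10) = 118667/10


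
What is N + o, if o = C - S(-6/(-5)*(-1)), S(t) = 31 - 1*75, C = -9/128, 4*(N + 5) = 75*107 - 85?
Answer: 259063/128 ≈ 2023.9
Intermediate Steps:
N = 1980 (N = -5 + (75*107 - 85)/4 = -5 + (8025 - 85)/4 = -5 + (¼)*7940 = -5 + 1985 = 1980)
C = -9/128 (C = -9*1/128 = -9/128 ≈ -0.070313)
S(t) = -44 (S(t) = 31 - 75 = -44)
o = 5623/128 (o = -9/128 - 1*(-44) = -9/128 + 44 = 5623/128 ≈ 43.930)
N + o = 1980 + 5623/128 = 259063/128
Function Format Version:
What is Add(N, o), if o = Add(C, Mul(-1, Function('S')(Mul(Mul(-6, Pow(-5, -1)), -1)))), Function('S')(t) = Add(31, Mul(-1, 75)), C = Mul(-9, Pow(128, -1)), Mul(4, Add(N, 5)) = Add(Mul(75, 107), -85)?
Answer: Rational(259063, 128) ≈ 2023.9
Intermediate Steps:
N = 1980 (N = Add(-5, Mul(Rational(1, 4), Add(Mul(75, 107), -85))) = Add(-5, Mul(Rational(1, 4), Add(8025, -85))) = Add(-5, Mul(Rational(1, 4), 7940)) = Add(-5, 1985) = 1980)
C = Rational(-9, 128) (C = Mul(-9, Rational(1, 128)) = Rational(-9, 128) ≈ -0.070313)
Function('S')(t) = -44 (Function('S')(t) = Add(31, -75) = -44)
o = Rational(5623, 128) (o = Add(Rational(-9, 128), Mul(-1, -44)) = Add(Rational(-9, 128), 44) = Rational(5623, 128) ≈ 43.930)
Add(N, o) = Add(1980, Rational(5623, 128)) = Rational(259063, 128)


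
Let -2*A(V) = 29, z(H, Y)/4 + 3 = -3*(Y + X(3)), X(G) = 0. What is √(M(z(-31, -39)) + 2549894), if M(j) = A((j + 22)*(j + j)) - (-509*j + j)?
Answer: √11126110/2 ≈ 1667.8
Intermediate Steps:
z(H, Y) = -12 - 12*Y (z(H, Y) = -12 + 4*(-3*(Y + 0)) = -12 + 4*(-3*Y) = -12 - 12*Y)
A(V) = -29/2 (A(V) = -½*29 = -29/2)
M(j) = -29/2 + 508*j (M(j) = -29/2 - (-509*j + j) = -29/2 - (-508)*j = -29/2 + 508*j)
√(M(z(-31, -39)) + 2549894) = √((-29/2 + 508*(-12 - 12*(-39))) + 2549894) = √((-29/2 + 508*(-12 + 468)) + 2549894) = √((-29/2 + 508*456) + 2549894) = √((-29/2 + 231648) + 2549894) = √(463267/2 + 2549894) = √(5563055/2) = √11126110/2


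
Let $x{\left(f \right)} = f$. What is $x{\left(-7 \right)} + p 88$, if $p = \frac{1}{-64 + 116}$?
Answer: $- \frac{69}{13} \approx -5.3077$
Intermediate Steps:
$p = \frac{1}{52} \approx 0.019231$
$x{\left(-7 \right)} + p 88 = -7 + \frac{1}{52} \cdot 88 = -7 + \frac{22}{13} = - \frac{69}{13}$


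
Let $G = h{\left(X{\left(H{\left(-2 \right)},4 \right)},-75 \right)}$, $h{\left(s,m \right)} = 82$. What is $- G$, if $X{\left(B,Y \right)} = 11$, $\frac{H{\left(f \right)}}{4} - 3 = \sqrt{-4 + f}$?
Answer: $-82$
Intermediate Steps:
$H{\left(f \right)} = 12 + 4 \sqrt{-4 + f}$
$G = 82$
$- G = \left(-1\right) 82 = -82$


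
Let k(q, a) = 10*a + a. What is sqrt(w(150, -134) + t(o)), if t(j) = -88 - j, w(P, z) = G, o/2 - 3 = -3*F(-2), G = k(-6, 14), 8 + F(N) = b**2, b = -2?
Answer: 6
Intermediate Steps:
k(q, a) = 11*a
F(N) = -4 (F(N) = -8 + (-2)**2 = -8 + 4 = -4)
G = 154 (G = 11*14 = 154)
o = 30 (o = 6 + 2*(-3*(-4)) = 6 + 2*12 = 6 + 24 = 30)
w(P, z) = 154
sqrt(w(150, -134) + t(o)) = sqrt(154 + (-88 - 1*30)) = sqrt(154 + (-88 - 30)) = sqrt(154 - 118) = sqrt(36) = 6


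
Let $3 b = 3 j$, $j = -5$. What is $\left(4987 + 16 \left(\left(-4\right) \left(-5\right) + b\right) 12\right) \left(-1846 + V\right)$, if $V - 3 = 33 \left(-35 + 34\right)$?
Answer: $-14758492$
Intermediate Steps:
$V = -30$ ($V = 3 + 33 \left(-35 + 34\right) = 3 + 33 \left(-1\right) = 3 - 33 = -30$)
$b = -5$ ($b = \frac{3 \left(-5\right)}{3} = \frac{1}{3} \left(-15\right) = -5$)
$\left(4987 + 16 \left(\left(-4\right) \left(-5\right) + b\right) 12\right) \left(-1846 + V\right) = \left(4987 + 16 \left(\left(-4\right) \left(-5\right) - 5\right) 12\right) \left(-1846 - 30\right) = \left(4987 + 16 \left(20 - 5\right) 12\right) \left(-1876\right) = \left(4987 + 16 \cdot 15 \cdot 12\right) \left(-1876\right) = \left(4987 + 240 \cdot 12\right) \left(-1876\right) = \left(4987 + 2880\right) \left(-1876\right) = 7867 \left(-1876\right) = -14758492$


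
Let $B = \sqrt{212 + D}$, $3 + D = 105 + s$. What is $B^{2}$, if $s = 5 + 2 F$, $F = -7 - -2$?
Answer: $309$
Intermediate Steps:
$F = -5$ ($F = -7 + 2 = -5$)
$s = -5$ ($s = 5 + 2 \left(-5\right) = 5 - 10 = -5$)
$D = 97$ ($D = -3 + \left(105 - 5\right) = -3 + 100 = 97$)
$B = \sqrt{309}$ ($B = \sqrt{212 + 97} = \sqrt{309} \approx 17.578$)
$B^{2} = \left(\sqrt{309}\right)^{2} = 309$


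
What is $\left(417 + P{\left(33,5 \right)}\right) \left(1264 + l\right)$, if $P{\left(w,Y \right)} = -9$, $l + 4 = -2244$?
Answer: $-401472$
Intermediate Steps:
$l = -2248$ ($l = -4 - 2244 = -2248$)
$\left(417 + P{\left(33,5 \right)}\right) \left(1264 + l\right) = \left(417 - 9\right) \left(1264 - 2248\right) = 408 \left(-984\right) = -401472$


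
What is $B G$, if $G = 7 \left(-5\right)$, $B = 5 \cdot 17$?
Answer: $-2975$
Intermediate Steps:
$B = 85$
$G = -35$
$B G = 85 \left(-35\right) = -2975$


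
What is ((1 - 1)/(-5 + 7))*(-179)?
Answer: 0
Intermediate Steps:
((1 - 1)/(-5 + 7))*(-179) = (0/2)*(-179) = (0*(½))*(-179) = 0*(-179) = 0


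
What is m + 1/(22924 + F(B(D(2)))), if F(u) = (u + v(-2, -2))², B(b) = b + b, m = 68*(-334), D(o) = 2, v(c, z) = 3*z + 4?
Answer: -520740735/22928 ≈ -22712.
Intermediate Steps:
v(c, z) = 4 + 3*z
m = -22712
B(b) = 2*b
F(u) = (-2 + u)² (F(u) = (u + (4 + 3*(-2)))² = (u + (4 - 6))² = (u - 2)² = (-2 + u)²)
m + 1/(22924 + F(B(D(2)))) = -22712 + 1/(22924 + (-2 + 2*2)²) = -22712 + 1/(22924 + (-2 + 4)²) = -22712 + 1/(22924 + 2²) = -22712 + 1/(22924 + 4) = -22712 + 1/22928 = -520740735/22928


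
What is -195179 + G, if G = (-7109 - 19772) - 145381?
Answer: -367441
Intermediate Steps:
G = -172262 (G = -26881 - 145381 = -172262)
-195179 + G = -195179 - 172262 = -367441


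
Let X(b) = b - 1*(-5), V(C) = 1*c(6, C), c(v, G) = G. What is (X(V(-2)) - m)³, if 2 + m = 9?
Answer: -64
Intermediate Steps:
V(C) = C (V(C) = 1*C = C)
X(b) = 5 + b (X(b) = b + 5 = 5 + b)
m = 7 (m = -2 + 9 = 7)
(X(V(-2)) - m)³ = ((5 - 2) - 1*7)³ = (3 - 7)³ = (-4)³ = -64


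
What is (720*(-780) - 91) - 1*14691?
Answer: -576382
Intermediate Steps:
(720*(-780) - 91) - 1*14691 = (-561600 - 91) - 14691 = -561691 - 14691 = -576382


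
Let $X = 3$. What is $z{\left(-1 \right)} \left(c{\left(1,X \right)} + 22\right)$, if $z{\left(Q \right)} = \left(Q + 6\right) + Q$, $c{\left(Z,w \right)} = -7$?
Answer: $60$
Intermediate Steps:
$z{\left(Q \right)} = 6 + 2 Q$ ($z{\left(Q \right)} = \left(6 + Q\right) + Q = 6 + 2 Q$)
$z{\left(-1 \right)} \left(c{\left(1,X \right)} + 22\right) = \left(6 + 2 \left(-1\right)\right) \left(-7 + 22\right) = \left(6 - 2\right) 15 = 4 \cdot 15 = 60$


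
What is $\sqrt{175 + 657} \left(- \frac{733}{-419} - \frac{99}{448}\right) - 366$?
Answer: $-366 + \frac{286903 \sqrt{13}}{23464} \approx -321.91$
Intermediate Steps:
$\sqrt{175 + 657} \left(- \frac{733}{-419} - \frac{99}{448}\right) - 366 = \sqrt{832} \left(\left(-733\right) \left(- \frac{1}{419}\right) - \frac{99}{448}\right) - 366 = 8 \sqrt{13} \left(\frac{733}{419} - \frac{99}{448}\right) - 366 = 8 \sqrt{13} \cdot \frac{286903}{187712} - 366 = \frac{286903 \sqrt{13}}{23464} - 366 = -366 + \frac{286903 \sqrt{13}}{23464}$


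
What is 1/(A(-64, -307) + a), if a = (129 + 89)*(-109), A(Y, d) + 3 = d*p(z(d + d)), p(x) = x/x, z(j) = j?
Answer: -1/24072 ≈ -4.1542e-5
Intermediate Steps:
p(x) = 1
A(Y, d) = -3 + d (A(Y, d) = -3 + d*1 = -3 + d)
a = -23762 (a = 218*(-109) = -23762)
1/(A(-64, -307) + a) = 1/((-3 - 307) - 23762) = 1/(-310 - 23762) = 1/(-24072) = -1/24072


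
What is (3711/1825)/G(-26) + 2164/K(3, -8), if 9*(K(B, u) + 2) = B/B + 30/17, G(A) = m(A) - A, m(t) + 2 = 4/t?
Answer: -187302804063/146529250 ≈ -1278.3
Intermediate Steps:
m(t) = -2 + 4/t
G(A) = -2 - A + 4/A (G(A) = (-2 + 4/A) - A = -2 - A + 4/A)
K(B, u) = -259/153 (K(B, u) = -2 + (B/B + 30/17)/9 = -2 + (1 + 30*(1/17))/9 = -2 + (1 + 30/17)/9 = -2 + (1/9)*(47/17) = -2 + 47/153 = -259/153)
(3711/1825)/G(-26) + 2164/K(3, -8) = (3711/1825)/(-2 - 1*(-26) + 4/(-26)) + 2164/(-259/153) = (3711*(1/1825))/(-2 + 26 + 4*(-1/26)) + 2164*(-153/259) = 3711/(1825*(-2 + 26 - 2/13)) - 331092/259 = 3711/(1825*(310/13)) - 331092/259 = (3711/1825)*(13/310) - 331092/259 = 48243/565750 - 331092/259 = -187302804063/146529250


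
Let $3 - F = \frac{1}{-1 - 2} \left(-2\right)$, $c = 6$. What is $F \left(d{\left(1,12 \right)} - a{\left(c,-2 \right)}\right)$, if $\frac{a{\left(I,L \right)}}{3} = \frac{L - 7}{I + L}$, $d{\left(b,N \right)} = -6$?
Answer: $\frac{7}{4} \approx 1.75$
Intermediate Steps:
$a{\left(I,L \right)} = \frac{3 \left(-7 + L\right)}{I + L}$ ($a{\left(I,L \right)} = 3 \frac{L - 7}{I + L} = 3 \frac{-7 + L}{I + L} = \frac{3 \left(-7 + L\right)}{I + L}$)
$F = \frac{7}{3}$ ($F = 3 - \frac{1}{-1 - 2} \left(-2\right) = 3 - \frac{1}{-3} \left(-2\right) = 3 - \left(- \frac{1}{3}\right) \left(-2\right) = 3 - \frac{2}{3} = \frac{7}{3} \approx 2.3333$)
$F \left(d{\left(1,12 \right)} - a{\left(c,-2 \right)}\right) = \frac{7 \left(-6 - \frac{3 \left(-7 - 2\right)}{6 - 2}\right)}{3} = \frac{7 \left(-6 - 3 \cdot \frac{1}{4} \left(-9\right)\right)}{3} = \frac{7 \left(-6 - - \frac{27}{4}\right)}{3} = \frac{7 \left(-6 + \frac{27}{4}\right)}{3} = \frac{7}{3} \cdot \frac{3}{4} = \frac{7}{4}$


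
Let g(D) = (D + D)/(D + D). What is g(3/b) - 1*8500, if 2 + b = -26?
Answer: -8499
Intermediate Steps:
b = -28 (b = -2 - 26 = -28)
g(D) = 1 (g(D) = (2*D)/((2*D)) = (2*D)*(1/(2*D)) = 1)
g(3/b) - 1*8500 = 1 - 1*8500 = 1 - 8500 = -8499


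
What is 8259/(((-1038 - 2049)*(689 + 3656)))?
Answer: -2753/4471005 ≈ -0.00061574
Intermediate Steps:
8259/(((-1038 - 2049)*(689 + 3656))) = 8259/((-3087*4345)) = 8259/(-13413015) = 8259*(-1/13413015) = -2753/4471005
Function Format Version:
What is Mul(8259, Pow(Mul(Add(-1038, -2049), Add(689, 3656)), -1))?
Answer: Rational(-2753, 4471005) ≈ -0.00061574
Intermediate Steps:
Mul(8259, Pow(Mul(Add(-1038, -2049), Add(689, 3656)), -1)) = Mul(8259, Pow(Mul(-3087, 4345), -1)) = Mul(8259, Pow(-13413015, -1)) = Mul(8259, Rational(-1, 13413015)) = Rational(-2753, 4471005)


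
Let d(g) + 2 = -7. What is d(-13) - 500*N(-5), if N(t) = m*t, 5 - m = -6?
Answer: 27491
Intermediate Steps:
m = 11 (m = 5 - 1*(-6) = 5 + 6 = 11)
N(t) = 11*t
d(g) = -9 (d(g) = -2 - 7 = -9)
d(-13) - 500*N(-5) = -9 - 5500*(-5) = -9 - 500*(-55) = -9 + 27500 = 27491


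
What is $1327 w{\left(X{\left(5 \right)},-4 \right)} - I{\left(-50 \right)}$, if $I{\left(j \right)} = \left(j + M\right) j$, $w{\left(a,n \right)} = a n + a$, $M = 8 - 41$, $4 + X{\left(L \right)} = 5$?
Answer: $-8131$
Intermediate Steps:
$X{\left(L \right)} = 1$ ($X{\left(L \right)} = -4 + 5 = 1$)
$M = -33$ ($M = 8 - 41 = -33$)
$w{\left(a,n \right)} = a + a n$
$I{\left(j \right)} = j \left(-33 + j\right)$ ($I{\left(j \right)} = \left(j - 33\right) j = \left(-33 + j\right) j = j \left(-33 + j\right)$)
$1327 w{\left(X{\left(5 \right)},-4 \right)} - I{\left(-50 \right)} = 1327 \cdot 1 \left(1 - 4\right) - - 50 \left(-33 - 50\right) = 1327 \cdot 1 \left(-3\right) - \left(-50\right) \left(-83\right) = 1327 \left(-3\right) - 4150 = -3981 - 4150 = -8131$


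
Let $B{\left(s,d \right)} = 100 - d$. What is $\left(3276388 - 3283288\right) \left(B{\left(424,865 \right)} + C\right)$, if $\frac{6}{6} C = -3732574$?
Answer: $25760039100$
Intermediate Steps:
$C = -3732574$
$\left(3276388 - 3283288\right) \left(B{\left(424,865 \right)} + C\right) = \left(3276388 - 3283288\right) \left(\left(100 - 865\right) - 3732574\right) = - 6900 \left(\left(100 - 865\right) - 3732574\right) = - 6900 \left(-765 - 3732574\right) = \left(-6900\right) \left(-3733339\right) = 25760039100$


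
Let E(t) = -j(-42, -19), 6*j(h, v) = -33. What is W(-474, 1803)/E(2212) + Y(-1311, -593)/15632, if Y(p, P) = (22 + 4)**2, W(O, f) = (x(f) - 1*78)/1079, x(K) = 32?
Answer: 1646325/46384052 ≈ 0.035493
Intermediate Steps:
j(h, v) = -11/2 (j(h, v) = (1/6)*(-33) = -11/2)
W(O, f) = -46/1079 (W(O, f) = (32 - 1*78)/1079 = (32 - 78)*(1/1079) = -46*1/1079 = -46/1079)
E(t) = 11/2 (E(t) = -1*(-11/2) = 11/2)
Y(p, P) = 676 (Y(p, P) = 26**2 = 676)
W(-474, 1803)/E(2212) + Y(-1311, -593)/15632 = -46/(1079*11/2) + 676/15632 = -46/1079*2/11 + 676*(1/15632) = -92/11869 + 169/3908 = 1646325/46384052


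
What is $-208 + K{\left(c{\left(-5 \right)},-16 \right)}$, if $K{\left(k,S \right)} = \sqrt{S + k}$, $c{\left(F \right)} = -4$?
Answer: $-208 + 2 i \sqrt{5} \approx -208.0 + 4.4721 i$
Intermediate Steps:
$-208 + K{\left(c{\left(-5 \right)},-16 \right)} = -208 + \sqrt{-16 - 4} = -208 + \sqrt{-20} = -208 + 2 i \sqrt{5}$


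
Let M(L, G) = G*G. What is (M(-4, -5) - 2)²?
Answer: 529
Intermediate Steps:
M(L, G) = G²
(M(-4, -5) - 2)² = ((-5)² - 2)² = (25 - 2)² = 23² = 529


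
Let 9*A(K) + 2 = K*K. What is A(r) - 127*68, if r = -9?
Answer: -77645/9 ≈ -8627.2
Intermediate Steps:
A(K) = -2/9 + K**2/9 (A(K) = -2/9 + (K*K)/9 = -2/9 + K**2/9)
A(r) - 127*68 = (-2/9 + (1/9)*(-9)**2) - 127*68 = (-2/9 + (1/9)*81) - 8636 = (-2/9 + 9) - 8636 = 79/9 - 8636 = -77645/9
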